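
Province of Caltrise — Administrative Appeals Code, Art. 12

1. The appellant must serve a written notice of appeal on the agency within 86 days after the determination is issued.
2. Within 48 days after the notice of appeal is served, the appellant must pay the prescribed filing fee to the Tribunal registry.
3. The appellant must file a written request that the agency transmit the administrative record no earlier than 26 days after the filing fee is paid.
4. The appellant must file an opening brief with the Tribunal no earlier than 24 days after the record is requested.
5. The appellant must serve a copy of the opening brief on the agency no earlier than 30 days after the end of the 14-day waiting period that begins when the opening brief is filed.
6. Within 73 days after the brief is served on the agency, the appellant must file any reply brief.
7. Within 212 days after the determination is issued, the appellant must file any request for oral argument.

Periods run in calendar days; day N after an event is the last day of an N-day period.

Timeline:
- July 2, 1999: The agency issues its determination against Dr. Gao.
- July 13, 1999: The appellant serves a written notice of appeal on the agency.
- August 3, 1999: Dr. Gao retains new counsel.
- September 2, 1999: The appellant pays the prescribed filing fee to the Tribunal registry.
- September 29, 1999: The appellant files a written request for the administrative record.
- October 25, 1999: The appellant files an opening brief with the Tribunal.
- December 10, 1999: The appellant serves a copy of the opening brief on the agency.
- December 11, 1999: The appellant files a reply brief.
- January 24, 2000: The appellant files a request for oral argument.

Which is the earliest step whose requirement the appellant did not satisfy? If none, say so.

Step 2

Step 1 — counting 86 days from July 2, 1999 (when the determination is issued) gives a deadline of September 26, 1999; July 13, 1999 is within that limit.
Step 2 — counting 48 days from July 13, 1999 (when the notice of appeal is served) gives a deadline of August 30, 1999; done September 2, 1999 — 3 days late.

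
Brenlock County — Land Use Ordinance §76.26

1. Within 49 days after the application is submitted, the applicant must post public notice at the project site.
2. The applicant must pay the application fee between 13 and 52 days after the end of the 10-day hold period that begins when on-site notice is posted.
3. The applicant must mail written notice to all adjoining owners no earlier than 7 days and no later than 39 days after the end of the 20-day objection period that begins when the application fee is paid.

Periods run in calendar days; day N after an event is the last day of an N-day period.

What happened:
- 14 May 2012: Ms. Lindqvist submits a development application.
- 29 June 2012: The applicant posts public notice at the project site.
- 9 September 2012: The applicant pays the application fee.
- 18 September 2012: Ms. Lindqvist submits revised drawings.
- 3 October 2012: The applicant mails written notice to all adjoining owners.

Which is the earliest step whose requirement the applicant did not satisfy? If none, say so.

Step 2

(1) due by 14 May 2012 + 49 days = 2 July 2012; done 29 June 2012 — timely.
(2) the permitted window runs from 9 July 2012 + 13 = 22 July 2012 to 9 July 2012 + 52 = 30 August 2012; 9 September 2012 is 10 days past the end of the window.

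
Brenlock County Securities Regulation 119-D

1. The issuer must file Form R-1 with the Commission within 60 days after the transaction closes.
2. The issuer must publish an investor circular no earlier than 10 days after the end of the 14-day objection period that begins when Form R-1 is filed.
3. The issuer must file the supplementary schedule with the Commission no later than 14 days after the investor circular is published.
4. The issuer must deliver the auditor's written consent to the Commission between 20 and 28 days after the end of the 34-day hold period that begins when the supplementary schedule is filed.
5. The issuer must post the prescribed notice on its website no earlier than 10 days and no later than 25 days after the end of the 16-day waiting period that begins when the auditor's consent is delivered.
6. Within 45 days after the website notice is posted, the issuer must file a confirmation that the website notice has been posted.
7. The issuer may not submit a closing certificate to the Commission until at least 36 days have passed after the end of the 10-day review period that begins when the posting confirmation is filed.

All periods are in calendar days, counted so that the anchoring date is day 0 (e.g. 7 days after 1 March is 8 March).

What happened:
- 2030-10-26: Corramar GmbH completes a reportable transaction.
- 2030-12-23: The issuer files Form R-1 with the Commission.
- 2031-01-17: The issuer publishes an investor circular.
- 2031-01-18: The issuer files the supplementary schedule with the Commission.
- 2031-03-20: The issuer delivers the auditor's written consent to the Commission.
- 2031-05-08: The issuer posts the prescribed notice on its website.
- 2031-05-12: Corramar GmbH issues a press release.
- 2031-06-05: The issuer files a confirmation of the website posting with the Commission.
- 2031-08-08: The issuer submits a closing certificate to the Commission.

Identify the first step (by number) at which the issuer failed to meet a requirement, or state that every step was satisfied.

Step 5

Step 1: 60 days after 2030-10-26 (when the transaction closes) is 2030-12-25; 2030-12-23 is within that limit.
Step 2: the earliest permitted date is 10 days after 2031-01-06 (end of the 14-day objection period, which began when Form R-1 is filed on 2030-12-23), i.e. 2031-01-16; done 2031-01-17 — permitted.
Step 3: 14 days after 2031-01-17 (when the investor circular is published) is 2031-01-31; completed 2031-01-18, before the deadline.
Step 4: the window is 20–28 days after 2031-02-21 (end of the 34-day hold period, which began when the supplementary schedule is filed on 2031-01-18), so 2031-03-13 through 2031-03-21; done 2031-03-20, which is between those dates.
Step 5: the window is 10–25 days after 2031-04-05 (end of the 16-day waiting period, which began when the auditor's consent is delivered on 2031-03-20), so 2031-04-15 through 2031-04-30; done 2031-05-08 — 8 days after the window closed.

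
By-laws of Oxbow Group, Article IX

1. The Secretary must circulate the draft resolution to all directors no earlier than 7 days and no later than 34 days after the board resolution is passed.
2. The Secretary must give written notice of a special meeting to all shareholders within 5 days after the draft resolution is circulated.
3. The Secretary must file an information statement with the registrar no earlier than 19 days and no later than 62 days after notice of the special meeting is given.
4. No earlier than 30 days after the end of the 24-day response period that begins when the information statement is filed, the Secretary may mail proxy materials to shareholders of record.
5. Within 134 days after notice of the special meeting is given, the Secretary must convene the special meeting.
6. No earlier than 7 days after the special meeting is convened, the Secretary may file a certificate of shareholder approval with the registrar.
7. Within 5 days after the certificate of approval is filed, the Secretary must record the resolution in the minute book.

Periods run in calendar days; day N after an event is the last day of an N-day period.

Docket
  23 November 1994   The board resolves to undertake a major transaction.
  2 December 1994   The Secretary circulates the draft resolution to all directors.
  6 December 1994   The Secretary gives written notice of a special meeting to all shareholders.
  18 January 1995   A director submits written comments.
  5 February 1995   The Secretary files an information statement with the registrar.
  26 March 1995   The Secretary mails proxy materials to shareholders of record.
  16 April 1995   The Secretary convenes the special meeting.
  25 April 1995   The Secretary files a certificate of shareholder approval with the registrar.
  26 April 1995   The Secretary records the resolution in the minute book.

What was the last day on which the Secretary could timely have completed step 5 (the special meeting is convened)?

19 April 1995

Step 5 runs from 6 December 1994, when notice of the special meeting is given. 134 days after 6 December 1994 is 19 April 1995.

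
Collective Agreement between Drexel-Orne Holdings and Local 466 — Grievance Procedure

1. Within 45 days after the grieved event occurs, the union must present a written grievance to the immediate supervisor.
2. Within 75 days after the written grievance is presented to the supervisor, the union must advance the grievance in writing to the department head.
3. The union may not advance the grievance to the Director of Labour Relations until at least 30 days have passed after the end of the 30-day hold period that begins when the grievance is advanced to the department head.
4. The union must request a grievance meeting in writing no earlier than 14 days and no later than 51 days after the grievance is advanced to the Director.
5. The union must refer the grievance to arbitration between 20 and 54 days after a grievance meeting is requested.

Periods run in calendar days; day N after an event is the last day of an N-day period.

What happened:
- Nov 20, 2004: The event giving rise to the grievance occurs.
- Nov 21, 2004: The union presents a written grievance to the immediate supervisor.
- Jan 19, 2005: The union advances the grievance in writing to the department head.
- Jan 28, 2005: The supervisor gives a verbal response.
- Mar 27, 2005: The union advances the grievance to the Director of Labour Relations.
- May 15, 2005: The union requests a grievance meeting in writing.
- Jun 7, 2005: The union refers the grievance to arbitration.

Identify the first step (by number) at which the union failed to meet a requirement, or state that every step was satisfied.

(1) due by Nov 20, 2004 + 45 days = Jan 4, 2005; completed Nov 21, 2004, before the deadline.
(2) due by Nov 21, 2004 + 75 days = Feb 4, 2005; done Jan 19, 2005 — timely.
(3) permitted from Feb 18, 2005 + 30 days = Mar 20, 2005 onward; done Mar 27, 2005, after the minimum wait.
(4) the permitted window runs from Mar 27, 2005 + 14 = Apr 10, 2005 to Mar 27, 2005 + 51 = May 17, 2005; done May 15, 2005, which is between those dates.
(5) the permitted window runs from May 15, 2005 + 20 = Jun 4, 2005 to May 15, 2005 + 54 = Jul 8, 2005; done Jun 7, 2005 — within the window.

None — every step was satisfied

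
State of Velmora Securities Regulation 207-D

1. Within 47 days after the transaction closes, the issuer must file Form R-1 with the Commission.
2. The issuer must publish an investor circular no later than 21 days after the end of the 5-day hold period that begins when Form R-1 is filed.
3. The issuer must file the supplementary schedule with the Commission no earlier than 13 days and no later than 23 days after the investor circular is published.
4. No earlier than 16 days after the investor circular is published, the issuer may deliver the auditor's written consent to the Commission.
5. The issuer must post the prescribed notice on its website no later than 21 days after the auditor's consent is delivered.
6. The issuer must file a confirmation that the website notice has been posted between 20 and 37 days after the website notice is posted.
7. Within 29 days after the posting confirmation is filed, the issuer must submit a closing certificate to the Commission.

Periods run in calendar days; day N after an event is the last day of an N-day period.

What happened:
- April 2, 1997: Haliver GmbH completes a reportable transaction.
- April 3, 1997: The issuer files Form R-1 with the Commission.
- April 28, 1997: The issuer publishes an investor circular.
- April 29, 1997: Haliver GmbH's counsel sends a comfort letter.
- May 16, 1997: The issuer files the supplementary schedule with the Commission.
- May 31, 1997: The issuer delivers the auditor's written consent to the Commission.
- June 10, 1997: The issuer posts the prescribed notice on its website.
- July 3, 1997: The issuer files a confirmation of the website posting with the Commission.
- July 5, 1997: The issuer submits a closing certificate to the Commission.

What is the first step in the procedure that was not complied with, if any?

None — every step was satisfied

(1) due by April 2, 1997 + 47 days = May 19, 1997; April 3, 1997 is within that limit.
(2) due by April 8, 1997 + 21 days = April 29, 1997; April 28, 1997 is within that limit.
(3) the permitted window runs from April 28, 1997 + 13 = May 11, 1997 to April 28, 1997 + 23 = May 21, 1997; done May 16, 1997 — within the window.
(4) permitted from April 28, 1997 + 16 days = May 14, 1997 onward; done May 31, 1997, after the minimum wait.
(5) due by May 31, 1997 + 21 days = June 21, 1997; June 10, 1997 is within that limit.
(6) the permitted window runs from June 10, 1997 + 20 = June 30, 1997 to June 10, 1997 + 37 = July 17, 1997; July 3, 1997 falls inside that range.
(7) due by July 3, 1997 + 29 days = August 1, 1997; done July 5, 1997 — timely.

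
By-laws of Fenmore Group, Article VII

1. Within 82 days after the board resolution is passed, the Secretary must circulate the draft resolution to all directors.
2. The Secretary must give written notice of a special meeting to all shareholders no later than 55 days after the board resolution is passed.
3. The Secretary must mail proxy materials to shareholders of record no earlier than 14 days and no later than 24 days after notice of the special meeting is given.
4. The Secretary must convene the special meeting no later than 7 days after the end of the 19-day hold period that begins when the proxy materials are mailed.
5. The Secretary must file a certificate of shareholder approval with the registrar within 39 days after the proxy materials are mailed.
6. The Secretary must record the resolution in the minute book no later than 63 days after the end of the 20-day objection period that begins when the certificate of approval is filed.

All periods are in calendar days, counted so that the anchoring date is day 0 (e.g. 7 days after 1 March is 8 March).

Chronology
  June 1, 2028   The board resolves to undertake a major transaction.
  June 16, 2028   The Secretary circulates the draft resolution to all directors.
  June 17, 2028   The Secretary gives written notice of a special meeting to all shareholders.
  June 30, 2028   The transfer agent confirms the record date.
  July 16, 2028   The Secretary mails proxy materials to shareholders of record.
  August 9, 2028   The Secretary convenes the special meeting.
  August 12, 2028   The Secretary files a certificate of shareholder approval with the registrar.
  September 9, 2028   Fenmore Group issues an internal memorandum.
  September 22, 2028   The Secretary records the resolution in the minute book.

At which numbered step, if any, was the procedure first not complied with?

Step 3

Step 1: 82 days after June 1, 2028 (when the board resolution is passed) is August 22, 2028; completed June 16, 2028, before the deadline.
Step 2: 55 days after June 1, 2028 (when the board resolution is passed) is July 26, 2028; done June 17, 2028 — timely.
Step 3: the window is 14–24 days after June 17, 2028 (when notice of the special meeting is given), so July 1, 2028 through July 11, 2028; July 16, 2028 is 5 days past the end of the window.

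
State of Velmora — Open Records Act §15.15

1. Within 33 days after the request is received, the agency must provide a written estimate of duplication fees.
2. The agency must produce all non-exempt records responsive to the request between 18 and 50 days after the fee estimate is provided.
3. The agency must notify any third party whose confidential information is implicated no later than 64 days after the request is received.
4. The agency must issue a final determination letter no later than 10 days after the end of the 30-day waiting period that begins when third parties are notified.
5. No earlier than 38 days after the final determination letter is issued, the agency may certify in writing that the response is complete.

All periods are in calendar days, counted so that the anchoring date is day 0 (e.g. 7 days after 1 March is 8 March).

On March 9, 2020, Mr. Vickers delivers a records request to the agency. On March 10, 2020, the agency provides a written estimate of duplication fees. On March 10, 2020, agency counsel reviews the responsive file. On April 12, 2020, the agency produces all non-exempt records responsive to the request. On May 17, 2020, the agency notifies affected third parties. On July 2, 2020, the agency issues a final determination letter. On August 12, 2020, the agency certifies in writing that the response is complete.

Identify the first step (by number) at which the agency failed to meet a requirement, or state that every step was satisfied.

Step 3

Step 1: 33 days after March 9, 2020 (when the request is received) is April 11, 2020; completed March 10, 2020, before the deadline.
Step 2: the window is 18–50 days after March 10, 2020 (when the fee estimate is provided), so March 28, 2020 through April 29, 2020; April 12, 2020 falls inside that range.
Step 3: 64 days after March 9, 2020 (when the request is received) is May 12, 2020; not done until May 17, 2020, 5 days after the deadline.
The procedure was therefore not followed at step 3.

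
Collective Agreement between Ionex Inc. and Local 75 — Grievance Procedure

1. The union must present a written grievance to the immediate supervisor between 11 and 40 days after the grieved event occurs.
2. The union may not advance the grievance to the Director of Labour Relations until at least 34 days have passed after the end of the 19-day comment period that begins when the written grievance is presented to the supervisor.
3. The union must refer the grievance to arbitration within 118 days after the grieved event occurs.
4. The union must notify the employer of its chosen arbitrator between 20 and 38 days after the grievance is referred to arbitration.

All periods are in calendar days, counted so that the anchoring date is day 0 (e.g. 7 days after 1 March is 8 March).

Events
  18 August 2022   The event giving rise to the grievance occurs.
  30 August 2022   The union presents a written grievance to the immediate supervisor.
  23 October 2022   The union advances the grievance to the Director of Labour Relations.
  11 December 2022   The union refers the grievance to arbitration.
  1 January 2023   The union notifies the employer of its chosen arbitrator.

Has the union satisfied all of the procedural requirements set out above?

(1) the permitted window runs from 18 August 2022 + 11 = 29 August 2022 to 18 August 2022 + 40 = 27 September 2022; done 30 August 2022 — within the window.
(2) permitted from 18 September 2022 + 34 days = 22 October 2022 onward; done 23 October 2022, after the minimum wait.
(3) due by 18 August 2022 + 118 days = 14 December 2022; done 11 December 2022 — timely.
(4) the permitted window runs from 11 December 2022 + 20 = 31 December 2022 to 11 December 2022 + 38 = 18 January 2023; done 1 January 2023 — within the window.

Yes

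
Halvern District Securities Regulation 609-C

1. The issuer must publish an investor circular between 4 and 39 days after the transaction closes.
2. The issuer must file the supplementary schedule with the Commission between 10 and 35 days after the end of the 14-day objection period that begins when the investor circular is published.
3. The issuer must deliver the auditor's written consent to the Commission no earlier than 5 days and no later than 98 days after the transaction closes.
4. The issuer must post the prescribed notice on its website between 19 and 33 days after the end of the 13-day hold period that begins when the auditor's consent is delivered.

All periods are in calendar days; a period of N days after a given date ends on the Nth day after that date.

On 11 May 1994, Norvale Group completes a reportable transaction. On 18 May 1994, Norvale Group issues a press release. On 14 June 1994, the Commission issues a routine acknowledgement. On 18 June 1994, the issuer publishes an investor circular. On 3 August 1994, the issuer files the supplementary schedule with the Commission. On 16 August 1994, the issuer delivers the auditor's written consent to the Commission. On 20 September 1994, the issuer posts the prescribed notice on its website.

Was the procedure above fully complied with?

Yes

Step 1: the window is 4–39 days after 11 May 1994 (when the transaction closes), so 15 May 1994 through 19 June 1994; 18 June 1994 falls inside that range.
Step 2: the window is 10–35 days after 2 July 1994 (end of the 14-day objection period, which began when the investor circular is published on 18 June 1994), so 12 July 1994 through 6 August 1994; done 3 August 1994, which is between those dates.
Step 3: the window is 5–98 days after 11 May 1994 (when the transaction closes), so 16 May 1994 through 17 August 1994; done 16 August 1994, which is between those dates.
Step 4: the window is 19–33 days after 29 August 1994 (end of the 13-day hold period, which began when the auditor's consent is delivered on 16 August 1994), so 17 September 1994 through 1 October 1994; 20 September 1994 falls inside that range.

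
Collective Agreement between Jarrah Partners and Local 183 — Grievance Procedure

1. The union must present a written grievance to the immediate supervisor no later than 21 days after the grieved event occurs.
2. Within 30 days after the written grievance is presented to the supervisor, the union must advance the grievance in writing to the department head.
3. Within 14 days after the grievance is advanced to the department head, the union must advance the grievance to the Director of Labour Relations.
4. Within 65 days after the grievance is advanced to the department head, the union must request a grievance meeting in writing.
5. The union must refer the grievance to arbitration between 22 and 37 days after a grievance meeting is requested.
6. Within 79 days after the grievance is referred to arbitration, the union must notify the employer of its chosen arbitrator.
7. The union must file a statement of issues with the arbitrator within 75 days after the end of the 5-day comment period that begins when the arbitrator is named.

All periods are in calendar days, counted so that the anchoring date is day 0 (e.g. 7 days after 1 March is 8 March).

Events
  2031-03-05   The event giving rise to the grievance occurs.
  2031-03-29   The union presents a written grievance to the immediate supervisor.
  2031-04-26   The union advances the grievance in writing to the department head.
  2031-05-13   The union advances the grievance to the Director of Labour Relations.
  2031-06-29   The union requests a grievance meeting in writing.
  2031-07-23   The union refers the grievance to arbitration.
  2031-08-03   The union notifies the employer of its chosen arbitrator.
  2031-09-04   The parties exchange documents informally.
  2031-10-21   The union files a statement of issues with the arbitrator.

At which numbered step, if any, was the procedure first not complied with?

Step 1

(1) due by 2031-03-05 + 21 days = 2031-03-26; done 2031-03-29 — 3 days late.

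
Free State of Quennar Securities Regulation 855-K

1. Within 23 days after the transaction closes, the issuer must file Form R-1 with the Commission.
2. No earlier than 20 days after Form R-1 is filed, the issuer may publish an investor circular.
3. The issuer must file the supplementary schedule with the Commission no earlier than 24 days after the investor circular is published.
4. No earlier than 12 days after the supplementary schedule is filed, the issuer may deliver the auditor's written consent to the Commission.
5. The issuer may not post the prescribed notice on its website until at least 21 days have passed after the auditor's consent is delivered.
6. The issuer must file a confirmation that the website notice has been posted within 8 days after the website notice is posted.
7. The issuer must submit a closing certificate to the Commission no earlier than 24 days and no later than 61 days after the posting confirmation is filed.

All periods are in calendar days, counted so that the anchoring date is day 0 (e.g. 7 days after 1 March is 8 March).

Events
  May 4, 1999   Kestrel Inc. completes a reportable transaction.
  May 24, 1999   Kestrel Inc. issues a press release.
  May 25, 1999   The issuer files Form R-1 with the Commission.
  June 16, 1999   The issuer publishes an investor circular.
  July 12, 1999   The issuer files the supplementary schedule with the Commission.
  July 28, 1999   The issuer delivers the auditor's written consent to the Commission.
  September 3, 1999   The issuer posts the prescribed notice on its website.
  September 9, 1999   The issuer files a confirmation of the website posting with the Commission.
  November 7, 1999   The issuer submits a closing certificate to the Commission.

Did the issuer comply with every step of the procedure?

(1) due by May 4, 1999 + 23 days = May 27, 1999; completed May 25, 1999, before the deadline.
(2) permitted from May 25, 1999 + 20 days = June 14, 1999 onward; done June 16, 1999 — permitted.
(3) permitted from June 16, 1999 + 24 days = July 10, 1999 onward; done July 12, 1999 — permitted.
(4) permitted from July 12, 1999 + 12 days = July 24, 1999 onward; done July 28, 1999 — permitted.
(5) permitted from July 28, 1999 + 21 days = August 18, 1999 onward; done September 3, 1999, after the minimum wait.
(6) due by September 3, 1999 + 8 days = September 11, 1999; completed September 9, 1999, before the deadline.
(7) the permitted window runs from September 9, 1999 + 24 = October 3, 1999 to September 9, 1999 + 61 = November 9, 1999; done November 7, 1999, which is between those dates.

Yes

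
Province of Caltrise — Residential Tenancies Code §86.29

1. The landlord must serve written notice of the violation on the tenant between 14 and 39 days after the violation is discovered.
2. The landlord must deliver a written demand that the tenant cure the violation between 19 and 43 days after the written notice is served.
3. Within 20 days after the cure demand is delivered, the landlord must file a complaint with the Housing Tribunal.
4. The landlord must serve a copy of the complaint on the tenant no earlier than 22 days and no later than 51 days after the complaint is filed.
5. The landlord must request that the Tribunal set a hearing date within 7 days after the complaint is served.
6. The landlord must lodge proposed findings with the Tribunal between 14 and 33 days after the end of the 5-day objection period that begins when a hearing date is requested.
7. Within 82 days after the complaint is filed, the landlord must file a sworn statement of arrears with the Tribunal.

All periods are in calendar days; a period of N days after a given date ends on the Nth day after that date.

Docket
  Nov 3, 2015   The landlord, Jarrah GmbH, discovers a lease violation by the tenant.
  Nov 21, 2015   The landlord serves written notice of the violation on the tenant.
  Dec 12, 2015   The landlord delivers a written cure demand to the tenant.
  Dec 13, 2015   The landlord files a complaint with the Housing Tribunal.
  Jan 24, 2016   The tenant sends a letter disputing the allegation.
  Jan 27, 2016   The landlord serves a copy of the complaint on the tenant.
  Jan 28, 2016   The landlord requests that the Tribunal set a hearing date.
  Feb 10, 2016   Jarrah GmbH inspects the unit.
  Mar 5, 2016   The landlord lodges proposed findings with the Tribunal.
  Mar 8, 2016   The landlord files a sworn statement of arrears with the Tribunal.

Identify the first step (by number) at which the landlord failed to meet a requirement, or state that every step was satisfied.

(1) the permitted window runs from Nov 3, 2015 + 14 = Nov 17, 2015 to Nov 3, 2015 + 39 = Dec 12, 2015; done Nov 21, 2015, which is between those dates.
(2) the permitted window runs from Nov 21, 2015 + 19 = Dec 10, 2015 to Nov 21, 2015 + 43 = Jan 3, 2016; done Dec 12, 2015, which is between those dates.
(3) due by Dec 12, 2015 + 20 days = Jan 1, 2016; done Dec 13, 2015 — timely.
(4) the permitted window runs from Dec 13, 2015 + 22 = Jan 4, 2016 to Dec 13, 2015 + 51 = Feb 2, 2016; done Jan 27, 2016, which is between those dates.
(5) due by Jan 27, 2016 + 7 days = Feb 3, 2016; Jan 28, 2016 is within that limit.
(6) the permitted window runs from Feb 2, 2016 + 14 = Feb 16, 2016 to Feb 2, 2016 + 33 = Mar 6, 2016; done Mar 5, 2016, which is between those dates.
(7) due by Dec 13, 2015 + 82 days = Mar 4, 2016; done Mar 8, 2016 — 4 days late.
No need to go further; step 7 was not satisfied.

Step 7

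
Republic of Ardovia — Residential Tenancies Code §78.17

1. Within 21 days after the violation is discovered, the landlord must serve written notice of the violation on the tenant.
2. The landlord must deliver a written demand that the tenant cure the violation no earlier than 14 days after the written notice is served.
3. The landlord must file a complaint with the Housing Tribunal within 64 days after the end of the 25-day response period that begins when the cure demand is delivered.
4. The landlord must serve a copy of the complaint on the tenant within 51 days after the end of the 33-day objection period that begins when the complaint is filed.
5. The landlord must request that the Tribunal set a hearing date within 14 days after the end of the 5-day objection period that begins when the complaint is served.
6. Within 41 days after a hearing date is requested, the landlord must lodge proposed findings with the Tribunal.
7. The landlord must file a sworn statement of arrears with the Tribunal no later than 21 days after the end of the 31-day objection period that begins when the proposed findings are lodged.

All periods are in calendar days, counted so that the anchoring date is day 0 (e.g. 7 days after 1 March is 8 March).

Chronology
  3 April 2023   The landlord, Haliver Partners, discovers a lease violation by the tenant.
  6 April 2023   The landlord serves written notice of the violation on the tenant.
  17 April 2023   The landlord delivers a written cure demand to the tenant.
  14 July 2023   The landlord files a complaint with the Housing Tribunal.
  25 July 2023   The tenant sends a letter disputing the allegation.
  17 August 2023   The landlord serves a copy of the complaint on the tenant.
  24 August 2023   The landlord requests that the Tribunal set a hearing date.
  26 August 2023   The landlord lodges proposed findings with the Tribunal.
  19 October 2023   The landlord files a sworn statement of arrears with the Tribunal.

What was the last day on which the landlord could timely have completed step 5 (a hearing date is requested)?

The complaint is served on 17 August 2023; the 5-day objection period therefore ends 22 August 2023, and step 5 runs from that date. 14 days after 22 August 2023 is 5 September 2023.

5 September 2023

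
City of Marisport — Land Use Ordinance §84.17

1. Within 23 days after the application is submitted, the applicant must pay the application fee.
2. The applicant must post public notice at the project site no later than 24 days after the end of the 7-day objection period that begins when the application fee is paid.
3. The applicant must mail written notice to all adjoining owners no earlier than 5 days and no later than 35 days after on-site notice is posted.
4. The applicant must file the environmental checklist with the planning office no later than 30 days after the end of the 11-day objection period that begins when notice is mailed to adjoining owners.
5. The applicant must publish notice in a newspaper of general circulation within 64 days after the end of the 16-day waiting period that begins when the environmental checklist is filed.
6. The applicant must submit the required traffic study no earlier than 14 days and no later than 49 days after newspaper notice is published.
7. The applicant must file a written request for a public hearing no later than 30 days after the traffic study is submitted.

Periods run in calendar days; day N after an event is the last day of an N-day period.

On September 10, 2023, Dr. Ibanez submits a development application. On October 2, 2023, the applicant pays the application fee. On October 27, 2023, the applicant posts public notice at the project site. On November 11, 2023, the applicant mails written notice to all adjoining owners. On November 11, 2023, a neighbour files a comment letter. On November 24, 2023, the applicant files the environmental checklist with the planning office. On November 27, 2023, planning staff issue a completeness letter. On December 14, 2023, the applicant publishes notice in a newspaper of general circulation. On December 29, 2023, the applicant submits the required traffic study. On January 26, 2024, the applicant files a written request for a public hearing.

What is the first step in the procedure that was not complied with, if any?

(1) due by September 10, 2023 + 23 days = October 3, 2023; done October 2, 2023 — timely.
(2) due by October 9, 2023 + 24 days = November 2, 2023; completed October 27, 2023, before the deadline.
(3) the permitted window runs from October 27, 2023 + 5 = November 1, 2023 to October 27, 2023 + 35 = December 1, 2023; done November 11, 2023, which is between those dates.
(4) due by November 22, 2023 + 30 days = December 22, 2023; completed November 24, 2023, before the deadline.
(5) due by December 10, 2023 + 64 days = February 12, 2024; done December 14, 2023 — timely.
(6) the permitted window runs from December 14, 2023 + 14 = December 28, 2023 to December 14, 2023 + 49 = February 1, 2024; December 29, 2023 falls inside that range.
(7) due by December 29, 2023 + 30 days = January 28, 2024; done January 26, 2024 — timely.

None — every step was satisfied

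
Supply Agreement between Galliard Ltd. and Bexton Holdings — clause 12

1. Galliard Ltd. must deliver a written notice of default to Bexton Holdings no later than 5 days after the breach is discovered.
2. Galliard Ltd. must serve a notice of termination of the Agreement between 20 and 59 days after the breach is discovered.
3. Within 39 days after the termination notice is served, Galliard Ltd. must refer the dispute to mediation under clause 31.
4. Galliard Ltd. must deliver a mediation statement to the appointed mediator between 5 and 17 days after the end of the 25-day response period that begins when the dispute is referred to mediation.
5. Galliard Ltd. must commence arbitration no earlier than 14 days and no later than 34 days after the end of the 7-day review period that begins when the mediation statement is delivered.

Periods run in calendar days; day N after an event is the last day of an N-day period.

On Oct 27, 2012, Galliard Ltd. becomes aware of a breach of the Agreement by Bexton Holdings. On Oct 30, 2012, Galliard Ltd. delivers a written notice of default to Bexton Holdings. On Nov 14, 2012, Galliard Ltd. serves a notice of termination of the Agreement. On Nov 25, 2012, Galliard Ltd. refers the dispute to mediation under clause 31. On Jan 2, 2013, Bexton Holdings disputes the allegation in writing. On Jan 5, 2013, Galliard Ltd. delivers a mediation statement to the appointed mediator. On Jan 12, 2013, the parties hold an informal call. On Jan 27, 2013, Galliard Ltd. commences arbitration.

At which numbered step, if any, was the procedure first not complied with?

Step 1: 5 days after Oct 27, 2012 (when the breach is discovered) is Nov 1, 2012; completed Oct 30, 2012, before the deadline.
Step 2: the window is 20–59 days after Oct 27, 2012 (when the breach is discovered), so Nov 16, 2012 through Dec 25, 2012; Nov 14, 2012 is 2 days too early.

Step 2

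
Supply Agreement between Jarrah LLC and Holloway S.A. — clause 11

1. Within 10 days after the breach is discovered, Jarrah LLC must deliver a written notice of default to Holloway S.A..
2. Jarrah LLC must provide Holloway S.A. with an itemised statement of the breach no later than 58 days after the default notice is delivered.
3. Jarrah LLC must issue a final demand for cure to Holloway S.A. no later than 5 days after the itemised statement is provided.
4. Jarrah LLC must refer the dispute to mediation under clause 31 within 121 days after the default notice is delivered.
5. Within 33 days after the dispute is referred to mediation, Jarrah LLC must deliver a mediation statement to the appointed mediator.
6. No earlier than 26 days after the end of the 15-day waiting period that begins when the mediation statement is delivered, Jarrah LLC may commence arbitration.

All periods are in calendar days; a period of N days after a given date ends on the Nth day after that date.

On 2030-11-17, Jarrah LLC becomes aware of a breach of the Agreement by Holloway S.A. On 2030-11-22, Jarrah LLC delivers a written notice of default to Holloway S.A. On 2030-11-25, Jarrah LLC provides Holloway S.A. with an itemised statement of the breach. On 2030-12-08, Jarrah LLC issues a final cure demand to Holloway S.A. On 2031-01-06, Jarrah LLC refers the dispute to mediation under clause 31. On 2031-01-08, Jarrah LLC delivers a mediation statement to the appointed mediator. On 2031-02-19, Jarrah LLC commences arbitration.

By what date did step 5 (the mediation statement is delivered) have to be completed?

Step 5 runs from 2031-01-06, when the dispute is referred to mediation. 33 days after 2031-01-06 is 2031-02-08.

2031-02-08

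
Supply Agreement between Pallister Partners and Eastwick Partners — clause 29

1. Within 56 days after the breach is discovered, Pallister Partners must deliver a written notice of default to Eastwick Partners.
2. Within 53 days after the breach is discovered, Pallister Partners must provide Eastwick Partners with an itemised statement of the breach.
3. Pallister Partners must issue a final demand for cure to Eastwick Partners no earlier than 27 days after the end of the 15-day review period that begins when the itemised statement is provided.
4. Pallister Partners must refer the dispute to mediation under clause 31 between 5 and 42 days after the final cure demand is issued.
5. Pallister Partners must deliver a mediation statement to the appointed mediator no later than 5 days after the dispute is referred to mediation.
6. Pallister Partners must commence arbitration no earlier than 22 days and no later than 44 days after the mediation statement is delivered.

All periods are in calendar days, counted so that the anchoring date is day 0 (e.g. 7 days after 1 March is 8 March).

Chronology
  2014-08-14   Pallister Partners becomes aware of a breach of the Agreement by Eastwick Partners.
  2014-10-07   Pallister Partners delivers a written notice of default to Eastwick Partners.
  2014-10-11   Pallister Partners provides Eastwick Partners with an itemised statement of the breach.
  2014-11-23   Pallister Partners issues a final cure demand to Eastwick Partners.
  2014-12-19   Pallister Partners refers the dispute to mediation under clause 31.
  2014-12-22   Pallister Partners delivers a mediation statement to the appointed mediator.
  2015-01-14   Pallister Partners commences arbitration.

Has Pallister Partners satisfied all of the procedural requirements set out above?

No

Step 1 — counting 56 days from 2014-08-14 (when the breach is discovered) gives a deadline of 2014-10-09; completed 2014-10-07, before the deadline.
Step 2 — counting 53 days from 2014-08-14 (when the breach is discovered) gives a deadline of 2014-10-06; done 2014-10-11 — 5 days late.
The analysis stops there.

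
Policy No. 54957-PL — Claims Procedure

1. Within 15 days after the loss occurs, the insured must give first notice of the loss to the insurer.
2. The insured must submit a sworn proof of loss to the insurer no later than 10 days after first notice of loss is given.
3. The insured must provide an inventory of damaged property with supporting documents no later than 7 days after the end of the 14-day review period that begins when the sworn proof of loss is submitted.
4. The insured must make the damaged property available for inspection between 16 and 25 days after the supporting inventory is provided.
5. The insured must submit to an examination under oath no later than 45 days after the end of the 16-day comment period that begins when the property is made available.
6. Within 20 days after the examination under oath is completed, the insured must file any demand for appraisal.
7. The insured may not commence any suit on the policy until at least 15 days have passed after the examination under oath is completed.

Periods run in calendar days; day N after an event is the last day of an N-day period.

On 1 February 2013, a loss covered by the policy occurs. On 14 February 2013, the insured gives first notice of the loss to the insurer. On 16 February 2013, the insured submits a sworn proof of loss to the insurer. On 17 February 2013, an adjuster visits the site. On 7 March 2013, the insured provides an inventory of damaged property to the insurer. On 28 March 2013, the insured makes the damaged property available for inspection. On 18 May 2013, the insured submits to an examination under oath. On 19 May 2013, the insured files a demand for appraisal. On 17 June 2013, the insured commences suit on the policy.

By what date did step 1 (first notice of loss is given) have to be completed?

Step 1 runs from 1 February 2013, when the loss occurs. 15 days after 1 February 2013 is 16 February 2013.

16 February 2013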